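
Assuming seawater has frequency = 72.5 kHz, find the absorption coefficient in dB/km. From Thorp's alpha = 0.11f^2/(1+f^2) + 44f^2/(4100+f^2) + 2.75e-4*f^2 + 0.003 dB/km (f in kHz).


f^2 = 5256.25
alpha = 0.11*5256.25/(1+5256.25) + 44*5256.25/(4100+5256.25) + 2.75e-4*5256.25 + 0.003 = 26.277

26.277 dB/km


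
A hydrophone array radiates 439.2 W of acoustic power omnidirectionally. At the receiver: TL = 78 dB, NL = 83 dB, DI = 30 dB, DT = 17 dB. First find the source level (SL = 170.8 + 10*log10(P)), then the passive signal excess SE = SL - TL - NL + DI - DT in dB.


Step 1: SL = 170.8 + 10*log10(439.2) = 197.23 dB
Step 2: SE = SL - TL - NL + DI - DT = 197.23 - 78 - 83 + 30 - 17 = 49.23

49.23 dB


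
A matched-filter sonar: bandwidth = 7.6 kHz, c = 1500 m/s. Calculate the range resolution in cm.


9.87 cm


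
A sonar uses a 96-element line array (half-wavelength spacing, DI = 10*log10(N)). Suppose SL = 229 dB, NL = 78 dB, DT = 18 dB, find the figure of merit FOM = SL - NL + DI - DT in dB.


Step 1: DI = 10*log10(96) = 19.82 dB
Step 2: FOM = SL - NL + DI - DT = 229 - 78 + 19.82 - 18 = 152.82

152.82 dB


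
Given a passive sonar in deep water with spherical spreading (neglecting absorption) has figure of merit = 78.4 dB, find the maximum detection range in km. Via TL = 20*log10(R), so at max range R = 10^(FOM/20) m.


At max range FOM = TL, so 20*log10(R) = 78.4
R = 10^(78.4/20) = 8317.64 m = 8.32 km

8.32 km


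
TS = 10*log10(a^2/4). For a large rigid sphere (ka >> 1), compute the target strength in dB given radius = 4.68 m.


TS = 10*log10(4.68^2 / 4) = 10*log10(5.4756) = 7.38

7.38 dB


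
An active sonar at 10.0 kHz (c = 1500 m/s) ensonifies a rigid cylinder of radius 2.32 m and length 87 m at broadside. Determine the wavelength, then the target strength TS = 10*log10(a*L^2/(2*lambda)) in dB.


Step 1: lambda = c/f = 1500/10000 = 0.15 m
Step 2: TS = 10*log10(a*L^2/(2*lambda)) = 10*log10(2.32*87^2/(2*0.15)) = 47.67

47.67 dB


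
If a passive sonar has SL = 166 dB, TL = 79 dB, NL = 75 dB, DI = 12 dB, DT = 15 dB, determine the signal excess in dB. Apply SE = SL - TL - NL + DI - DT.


SE = SL - TL - NL + DI - DT = 166 - 79 - 75 + 12 - 15 = 9

9 dB


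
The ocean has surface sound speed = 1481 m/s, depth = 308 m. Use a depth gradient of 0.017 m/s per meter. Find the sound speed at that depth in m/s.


c = 1481 + 0.017 * 308 = 1486.236

1486.236 m/s


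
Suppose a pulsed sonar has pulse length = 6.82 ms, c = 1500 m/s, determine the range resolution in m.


dR = c*tau/2 = 1500 * 6.82e-3 / 2 = 5.115

5.115 m


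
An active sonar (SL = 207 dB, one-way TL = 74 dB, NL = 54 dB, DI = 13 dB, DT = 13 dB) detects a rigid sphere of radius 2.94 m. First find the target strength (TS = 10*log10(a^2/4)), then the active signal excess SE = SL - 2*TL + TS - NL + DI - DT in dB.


Step 1: TS = 10*log10(2.94^2/4) = 3.35 dB
Step 2: SE = SL - 2*TL + TS - NL + DI - DT = 207 - 2*74 + (3.35) - 54 + 13 - 13 = 8.35

8.35 dB


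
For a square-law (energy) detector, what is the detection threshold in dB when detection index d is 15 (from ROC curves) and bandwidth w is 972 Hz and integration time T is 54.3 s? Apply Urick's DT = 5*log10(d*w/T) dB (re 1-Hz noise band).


DT = 5*log10(d*w/T) = 5*log10(15 * 972 / 54.3) = 5*log10(268.51) = 12.14

12.14 dB


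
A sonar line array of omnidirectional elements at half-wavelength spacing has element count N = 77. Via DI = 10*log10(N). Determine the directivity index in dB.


18.86 dB


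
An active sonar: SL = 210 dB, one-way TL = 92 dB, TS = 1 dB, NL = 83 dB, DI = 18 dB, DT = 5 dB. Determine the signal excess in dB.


-43 dB


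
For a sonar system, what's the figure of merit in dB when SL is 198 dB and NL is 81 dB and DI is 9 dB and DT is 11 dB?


FOM = SL - NL + DI - DT = 198 - 81 + 9 - 11 = 115

115 dB


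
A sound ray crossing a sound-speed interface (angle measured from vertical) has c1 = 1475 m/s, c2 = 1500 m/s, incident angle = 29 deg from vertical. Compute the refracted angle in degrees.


29.54 deg


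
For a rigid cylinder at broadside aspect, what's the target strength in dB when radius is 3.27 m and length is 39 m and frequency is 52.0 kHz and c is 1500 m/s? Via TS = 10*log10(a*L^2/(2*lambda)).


lambda = 1500/52000 = 0.02885 m
TS = 10*log10(3.27*39^2/(2*0.02885)) = 49.36

49.36 dB


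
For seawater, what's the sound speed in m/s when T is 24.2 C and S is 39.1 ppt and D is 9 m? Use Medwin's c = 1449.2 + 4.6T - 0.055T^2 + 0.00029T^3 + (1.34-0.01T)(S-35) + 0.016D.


c = 1449.2 + 4.6*24.2 - 0.055*24.2^2 + 0.00029*24.2^3 + (1.34 - 0.01*24.2)*(39.1 - 35) + 0.016*9 = 1537.07

1537.07 m/s


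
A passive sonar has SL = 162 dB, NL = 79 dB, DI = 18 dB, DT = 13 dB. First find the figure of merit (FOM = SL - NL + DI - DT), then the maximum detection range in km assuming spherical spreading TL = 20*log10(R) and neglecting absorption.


Step 1: FOM = SL - NL + DI - DT = 162 - 79 + 18 - 13 = 88 dB
Step 2: at max range FOM = TL = 20*log10(R), so R = 10^(88/20) = 25118.86 m = 25.12 km

25.12 km


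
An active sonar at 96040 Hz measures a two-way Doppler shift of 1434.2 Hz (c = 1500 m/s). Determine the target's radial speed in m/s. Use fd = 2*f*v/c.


11.2 m/s


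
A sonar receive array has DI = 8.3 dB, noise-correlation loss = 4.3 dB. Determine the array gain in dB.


4.0 dB


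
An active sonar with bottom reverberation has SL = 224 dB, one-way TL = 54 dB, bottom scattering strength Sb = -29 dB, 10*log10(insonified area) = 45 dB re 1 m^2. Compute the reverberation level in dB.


RL = SL - 2*TL + Sb + 10*log10(A) = 224 - 2*54 + (-29) + 45 = 132

132 dB


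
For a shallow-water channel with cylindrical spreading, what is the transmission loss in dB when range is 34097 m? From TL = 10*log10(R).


TL = 10*log10(34097) = 45.33

45.33 dB


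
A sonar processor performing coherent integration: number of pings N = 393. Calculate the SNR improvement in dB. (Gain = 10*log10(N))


Gain = 10*log10(393) = 25.94

25.94 dB


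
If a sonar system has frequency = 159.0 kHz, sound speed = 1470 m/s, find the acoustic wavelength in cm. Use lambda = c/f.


lambda = c/f = 1470 / 159000 = 0.0092 m = 0.92 cm

0.92 cm


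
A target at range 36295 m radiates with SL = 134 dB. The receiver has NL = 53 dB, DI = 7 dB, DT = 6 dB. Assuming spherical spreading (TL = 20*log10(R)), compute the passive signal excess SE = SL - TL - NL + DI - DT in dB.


Step 1: TL = 20*log10(36295) = 91.2 dB
Step 2: SE = 134 - 91.2 - 53 + 7 - 6 = -9.2

-9.2 dB


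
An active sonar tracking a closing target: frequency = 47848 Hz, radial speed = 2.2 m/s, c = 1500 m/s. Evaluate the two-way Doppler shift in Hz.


fd = 2*f*v/c = 2 * 47848 * 2.2 / 1500 = 140.35

140.35 Hz


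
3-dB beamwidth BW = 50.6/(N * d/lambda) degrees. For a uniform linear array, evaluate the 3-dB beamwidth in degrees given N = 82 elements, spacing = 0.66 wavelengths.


BW = 50.6 / (82 * 0.66) = 50.6 / 54.12 = 0.93

0.93 deg


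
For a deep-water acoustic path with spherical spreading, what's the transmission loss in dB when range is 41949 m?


TL = 20*log10(41949) = 92.45

92.45 dB


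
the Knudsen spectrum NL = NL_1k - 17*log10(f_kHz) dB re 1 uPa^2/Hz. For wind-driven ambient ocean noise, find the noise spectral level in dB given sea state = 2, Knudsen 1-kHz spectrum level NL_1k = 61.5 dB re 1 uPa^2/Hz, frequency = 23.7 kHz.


NL = NL_1k - 17*log10(f_kHz) = 61.5 - 17*log10(23.7) = 61.5 - (23.37) = 38.13

38.13 dB


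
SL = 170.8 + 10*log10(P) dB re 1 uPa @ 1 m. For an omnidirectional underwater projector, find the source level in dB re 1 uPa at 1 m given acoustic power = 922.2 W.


200.45 dB


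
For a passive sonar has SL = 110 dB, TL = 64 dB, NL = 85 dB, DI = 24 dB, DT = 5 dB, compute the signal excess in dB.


SE = SL - TL - NL + DI - DT = 110 - 64 - 85 + 24 - 5 = -20

-20 dB


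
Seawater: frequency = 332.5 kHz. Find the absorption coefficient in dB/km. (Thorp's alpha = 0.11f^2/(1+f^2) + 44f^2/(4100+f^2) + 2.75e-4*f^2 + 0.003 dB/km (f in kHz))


f^2 = 110556.25
alpha = 0.11*110556.25/(1+110556.25) + 44*110556.25/(4100+110556.25) + 2.75e-4*110556.25 + 0.003 = 72.943

72.943 dB/km


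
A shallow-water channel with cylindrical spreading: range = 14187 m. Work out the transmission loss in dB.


TL = 10*log10(14187) = 41.52

41.52 dB


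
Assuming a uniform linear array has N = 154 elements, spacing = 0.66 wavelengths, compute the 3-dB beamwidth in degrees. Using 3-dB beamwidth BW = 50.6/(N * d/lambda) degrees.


BW = 50.6 / (154 * 0.66) = 50.6 / 101.64 = 0.5

0.5 deg


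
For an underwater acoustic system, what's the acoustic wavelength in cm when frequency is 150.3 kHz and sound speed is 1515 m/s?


1.01 cm


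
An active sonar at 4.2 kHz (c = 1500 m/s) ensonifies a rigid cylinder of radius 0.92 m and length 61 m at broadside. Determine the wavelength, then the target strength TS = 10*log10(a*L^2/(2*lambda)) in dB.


Step 1: lambda = c/f = 1500/4200 = 0.35714 m
Step 2: TS = 10*log10(a*L^2/(2*lambda)) = 10*log10(0.92*61^2/(2*0.35714)) = 36.81

36.81 dB


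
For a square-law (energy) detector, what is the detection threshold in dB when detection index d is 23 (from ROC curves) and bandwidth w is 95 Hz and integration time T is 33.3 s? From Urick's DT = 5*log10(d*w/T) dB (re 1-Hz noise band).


DT = 5*log10(d*w/T) = 5*log10(23 * 95 / 33.3) = 5*log10(65.62) = 9.09

9.09 dB


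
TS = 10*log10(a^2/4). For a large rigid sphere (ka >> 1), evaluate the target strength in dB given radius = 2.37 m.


TS = 10*log10(2.37^2 / 4) = 10*log10(1.404225) = 1.47

1.47 dB


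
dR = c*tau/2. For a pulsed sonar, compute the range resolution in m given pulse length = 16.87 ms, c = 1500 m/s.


dR = c*tau/2 = 1500 * 16.87e-3 / 2 = 12.6525

12.6525 m


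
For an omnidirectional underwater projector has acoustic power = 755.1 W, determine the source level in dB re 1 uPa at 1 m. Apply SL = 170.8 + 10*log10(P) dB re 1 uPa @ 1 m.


199.58 dB


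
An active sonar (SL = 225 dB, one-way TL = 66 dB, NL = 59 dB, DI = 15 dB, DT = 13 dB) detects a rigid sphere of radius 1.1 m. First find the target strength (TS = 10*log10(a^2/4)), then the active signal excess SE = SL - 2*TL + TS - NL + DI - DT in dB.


Step 1: TS = 10*log10(1.1^2/4) = -5.19 dB
Step 2: SE = SL - 2*TL + TS - NL + DI - DT = 225 - 2*66 + (-5.19) - 59 + 15 - 13 = 30.81

30.81 dB


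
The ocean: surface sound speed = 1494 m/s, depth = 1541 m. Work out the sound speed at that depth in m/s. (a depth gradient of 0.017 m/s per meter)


c = 1494 + 0.017 * 1541 = 1520.197

1520.197 m/s


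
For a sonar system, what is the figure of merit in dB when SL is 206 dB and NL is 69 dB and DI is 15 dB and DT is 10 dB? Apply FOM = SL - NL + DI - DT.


FOM = SL - NL + DI - DT = 206 - 69 + 15 - 10 = 142

142 dB


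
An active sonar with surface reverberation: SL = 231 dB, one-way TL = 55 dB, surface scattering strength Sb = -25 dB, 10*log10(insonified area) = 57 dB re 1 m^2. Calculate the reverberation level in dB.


153 dB


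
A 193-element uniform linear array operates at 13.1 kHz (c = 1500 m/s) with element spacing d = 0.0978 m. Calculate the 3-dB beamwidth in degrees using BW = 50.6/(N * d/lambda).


0.31 deg


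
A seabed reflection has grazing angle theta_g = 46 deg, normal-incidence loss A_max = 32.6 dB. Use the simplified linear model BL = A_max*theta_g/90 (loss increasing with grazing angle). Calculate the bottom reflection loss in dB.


BL = A_max * theta_g / 90 = 32.6 * 46 / 90 = 16.66

16.66 dB


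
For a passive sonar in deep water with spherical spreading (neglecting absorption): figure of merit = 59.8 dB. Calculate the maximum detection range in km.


At max range FOM = TL, so 20*log10(R) = 59.8
R = 10^(59.8/20) = 977.24 m = 0.98 km

0.98 km


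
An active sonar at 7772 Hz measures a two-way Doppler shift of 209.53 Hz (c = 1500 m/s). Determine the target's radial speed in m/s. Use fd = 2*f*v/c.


20.22 m/s


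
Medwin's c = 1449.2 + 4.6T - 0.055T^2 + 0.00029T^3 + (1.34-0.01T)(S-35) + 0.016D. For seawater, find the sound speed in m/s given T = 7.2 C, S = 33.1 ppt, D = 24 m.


c = 1449.2 + 4.6*7.2 - 0.055*7.2^2 + 0.00029*7.2^3 + (1.34 - 0.01*7.2)*(33.1 - 35) + 0.016*24 = 1477.55

1477.55 m/s


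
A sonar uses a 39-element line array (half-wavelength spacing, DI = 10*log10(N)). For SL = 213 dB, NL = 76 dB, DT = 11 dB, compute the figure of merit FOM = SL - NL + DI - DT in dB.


Step 1: DI = 10*log10(39) = 15.91 dB
Step 2: FOM = SL - NL + DI - DT = 213 - 76 + 15.91 - 11 = 141.91

141.91 dB


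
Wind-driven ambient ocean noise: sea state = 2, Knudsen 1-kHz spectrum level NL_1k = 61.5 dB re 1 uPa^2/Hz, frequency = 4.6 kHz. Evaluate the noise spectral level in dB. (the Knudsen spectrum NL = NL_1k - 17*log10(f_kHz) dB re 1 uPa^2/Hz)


NL = NL_1k - 17*log10(f_kHz) = 61.5 - 17*log10(4.6) = 61.5 - (11.27) = 50.23

50.23 dB


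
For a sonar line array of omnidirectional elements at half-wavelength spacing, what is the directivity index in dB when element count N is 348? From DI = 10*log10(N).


DI = 10*log10(348) = 25.42

25.42 dB


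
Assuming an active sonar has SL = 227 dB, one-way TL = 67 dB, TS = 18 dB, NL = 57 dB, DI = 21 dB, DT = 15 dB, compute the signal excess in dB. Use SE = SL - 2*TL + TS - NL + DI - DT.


60 dB


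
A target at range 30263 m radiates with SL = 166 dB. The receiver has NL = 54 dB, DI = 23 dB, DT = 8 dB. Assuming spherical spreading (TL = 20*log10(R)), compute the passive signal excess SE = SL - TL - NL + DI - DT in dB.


Step 1: TL = 20*log10(30263) = 89.62 dB
Step 2: SE = 166 - 89.62 - 54 + 23 - 8 = 37.38

37.38 dB


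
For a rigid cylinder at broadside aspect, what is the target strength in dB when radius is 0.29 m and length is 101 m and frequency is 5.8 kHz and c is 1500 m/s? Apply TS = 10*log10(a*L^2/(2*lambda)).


lambda = 1500/5800 = 0.25862 m
TS = 10*log10(0.29*101^2/(2*0.25862)) = 37.57

37.57 dB


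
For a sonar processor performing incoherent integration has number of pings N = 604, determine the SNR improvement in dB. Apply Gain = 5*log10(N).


13.91 dB


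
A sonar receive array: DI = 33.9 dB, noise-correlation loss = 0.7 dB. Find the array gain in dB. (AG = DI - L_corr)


AG = DI - L_corr = 33.9 - 0.7 = 33.2

33.2 dB


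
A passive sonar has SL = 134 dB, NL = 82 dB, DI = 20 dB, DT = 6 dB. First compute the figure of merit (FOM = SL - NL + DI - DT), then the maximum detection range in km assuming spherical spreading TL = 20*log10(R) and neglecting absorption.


Step 1: FOM = SL - NL + DI - DT = 134 - 82 + 20 - 6 = 66 dB
Step 2: at max range FOM = TL = 20*log10(R), so R = 10^(66/20) = 1995.26 m = 2.0 km

2.0 km


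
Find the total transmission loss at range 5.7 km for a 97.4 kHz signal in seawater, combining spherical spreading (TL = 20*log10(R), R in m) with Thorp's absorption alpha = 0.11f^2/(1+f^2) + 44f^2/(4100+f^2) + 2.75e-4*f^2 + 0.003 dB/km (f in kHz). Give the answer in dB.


Step 1 (Thorp): alpha = 0.11*9486.76/(1+9486.76) + 44*9486.76/(4100+9486.76) + 2.75e-4*9486.76 + 0.003 = 33.4442 dB/km
Step 2: TL_spread = 20*log10(5700) = 75.12 dB
Step 3: TL_abs = alpha*R = 33.4442 * 5.7 = 190.63 dB
Step 4: TL_total = 75.12 + 190.63 = 265.75

265.75 dB


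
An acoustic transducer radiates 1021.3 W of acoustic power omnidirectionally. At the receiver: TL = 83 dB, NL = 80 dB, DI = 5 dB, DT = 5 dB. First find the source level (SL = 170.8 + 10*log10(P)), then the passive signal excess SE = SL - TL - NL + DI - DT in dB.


Step 1: SL = 170.8 + 10*log10(1021.3) = 200.89 dB
Step 2: SE = SL - TL - NL + DI - DT = 200.89 - 83 - 80 + 5 - 5 = 37.89

37.89 dB


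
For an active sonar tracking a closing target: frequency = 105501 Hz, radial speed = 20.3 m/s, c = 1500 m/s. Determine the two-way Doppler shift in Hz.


fd = 2*f*v/c = 2 * 105501 * 20.3 / 1500 = 2855.56

2855.56 Hz


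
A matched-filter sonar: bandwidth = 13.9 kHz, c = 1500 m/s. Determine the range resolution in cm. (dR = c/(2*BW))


dR = c/(2*BW) = 1500 / (2 * 13.9e3) = 0.054 m = 5.4 cm

5.4 cm


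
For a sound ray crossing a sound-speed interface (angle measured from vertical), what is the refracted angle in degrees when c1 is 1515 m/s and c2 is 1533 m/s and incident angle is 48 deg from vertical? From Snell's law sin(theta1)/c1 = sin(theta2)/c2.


48.76 deg


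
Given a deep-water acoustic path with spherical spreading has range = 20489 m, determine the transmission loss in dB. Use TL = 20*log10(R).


86.23 dB


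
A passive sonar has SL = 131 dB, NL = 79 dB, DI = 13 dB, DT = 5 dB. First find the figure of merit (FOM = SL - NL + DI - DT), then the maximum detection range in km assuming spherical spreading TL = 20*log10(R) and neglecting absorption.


Step 1: FOM = SL - NL + DI - DT = 131 - 79 + 13 - 5 = 60 dB
Step 2: at max range FOM = TL = 20*log10(R), so R = 10^(60/20) = 1000.0 m = 1.0 km

1.0 km


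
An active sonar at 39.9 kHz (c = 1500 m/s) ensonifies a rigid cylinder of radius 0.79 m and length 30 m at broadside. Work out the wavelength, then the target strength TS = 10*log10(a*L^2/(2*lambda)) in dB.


Step 1: lambda = c/f = 1500/39900 = 0.03759 m
Step 2: TS = 10*log10(a*L^2/(2*lambda)) = 10*log10(0.79*30^2/(2*0.03759)) = 39.76

39.76 dB


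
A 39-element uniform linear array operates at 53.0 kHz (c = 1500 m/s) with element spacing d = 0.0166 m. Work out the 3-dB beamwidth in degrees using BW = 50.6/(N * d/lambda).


Step 1: lambda = 1500/53000 = 0.0283 m
Step 2: d/lambda = 0.0166/0.0283 = 0.5866
Step 3: BW = 50.6/(N * d/lambda) = 50.6/(39 * 0.5866) = 2.21

2.21 deg


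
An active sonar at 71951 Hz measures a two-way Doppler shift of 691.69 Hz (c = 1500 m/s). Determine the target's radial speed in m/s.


From fd = 2*f*v/c, v = c*fd/(2*f) = 1500 * 691.69 / (2*71951) = 7.21

7.21 m/s


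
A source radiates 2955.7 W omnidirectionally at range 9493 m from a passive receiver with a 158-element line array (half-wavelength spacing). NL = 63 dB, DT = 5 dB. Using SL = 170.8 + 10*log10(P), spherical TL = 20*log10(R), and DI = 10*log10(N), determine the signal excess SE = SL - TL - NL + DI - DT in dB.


79.95 dB


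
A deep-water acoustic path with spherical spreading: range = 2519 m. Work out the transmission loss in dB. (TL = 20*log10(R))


TL = 20*log10(2519) = 68.02

68.02 dB


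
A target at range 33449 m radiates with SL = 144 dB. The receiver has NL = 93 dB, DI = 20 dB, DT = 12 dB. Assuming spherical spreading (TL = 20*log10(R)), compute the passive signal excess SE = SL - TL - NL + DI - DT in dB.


Step 1: TL = 20*log10(33449) = 90.49 dB
Step 2: SE = 144 - 90.49 - 93 + 20 - 12 = -31.49

-31.49 dB


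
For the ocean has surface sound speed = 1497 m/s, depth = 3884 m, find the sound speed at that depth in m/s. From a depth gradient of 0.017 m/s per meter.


1563.028 m/s


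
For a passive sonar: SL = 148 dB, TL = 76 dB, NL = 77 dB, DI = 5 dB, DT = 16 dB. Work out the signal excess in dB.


SE = SL - TL - NL + DI - DT = 148 - 76 - 77 + 5 - 16 = -16

-16 dB


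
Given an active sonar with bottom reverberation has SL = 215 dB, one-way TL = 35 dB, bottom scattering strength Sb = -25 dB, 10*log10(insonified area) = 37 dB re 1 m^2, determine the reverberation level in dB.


RL = SL - 2*TL + Sb + 10*log10(A) = 215 - 2*35 + (-25) + 37 = 157

157 dB


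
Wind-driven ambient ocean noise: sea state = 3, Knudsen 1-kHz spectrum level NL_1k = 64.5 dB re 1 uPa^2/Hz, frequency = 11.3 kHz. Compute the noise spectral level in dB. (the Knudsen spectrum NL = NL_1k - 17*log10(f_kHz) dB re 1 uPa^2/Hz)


46.6 dB


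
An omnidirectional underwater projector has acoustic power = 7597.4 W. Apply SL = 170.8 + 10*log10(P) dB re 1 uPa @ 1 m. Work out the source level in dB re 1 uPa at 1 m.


SL = 170.8 + 10*log10(7597.4) = 170.8 + 38.81 = 209.61

209.61 dB


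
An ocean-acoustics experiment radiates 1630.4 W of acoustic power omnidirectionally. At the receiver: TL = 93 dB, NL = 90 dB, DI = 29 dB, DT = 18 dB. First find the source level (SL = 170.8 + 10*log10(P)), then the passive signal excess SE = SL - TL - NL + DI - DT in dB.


Step 1: SL = 170.8 + 10*log10(1630.4) = 202.92 dB
Step 2: SE = SL - TL - NL + DI - DT = 202.92 - 93 - 90 + 29 - 18 = 30.92

30.92 dB


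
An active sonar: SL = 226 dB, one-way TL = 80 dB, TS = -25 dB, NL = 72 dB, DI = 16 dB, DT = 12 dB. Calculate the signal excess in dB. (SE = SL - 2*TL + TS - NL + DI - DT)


-27 dB


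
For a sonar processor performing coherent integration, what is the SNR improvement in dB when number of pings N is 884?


Gain = 10*log10(884) = 29.46

29.46 dB


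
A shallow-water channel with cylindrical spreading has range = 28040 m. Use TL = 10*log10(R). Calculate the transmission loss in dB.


44.48 dB


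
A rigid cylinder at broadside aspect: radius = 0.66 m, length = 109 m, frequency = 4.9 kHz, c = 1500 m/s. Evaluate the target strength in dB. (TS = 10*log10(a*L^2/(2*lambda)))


lambda = 1500/4900 = 0.30612 m
TS = 10*log10(0.66*109^2/(2*0.30612)) = 41.07

41.07 dB


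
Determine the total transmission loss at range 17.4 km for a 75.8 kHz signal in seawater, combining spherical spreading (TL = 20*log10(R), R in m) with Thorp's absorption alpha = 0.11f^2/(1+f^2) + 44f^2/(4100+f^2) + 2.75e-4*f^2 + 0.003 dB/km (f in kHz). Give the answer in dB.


Step 1 (Thorp): alpha = 0.11*5745.64/(1+5745.64) + 44*5745.64/(4100+5745.64) + 2.75e-4*5745.64 + 0.003 = 27.3702 dB/km
Step 2: TL_spread = 20*log10(17400) = 84.81 dB
Step 3: TL_abs = alpha*R = 27.3702 * 17.4 = 476.24 dB
Step 4: TL_total = 84.81 + 476.24 = 561.05

561.05 dB


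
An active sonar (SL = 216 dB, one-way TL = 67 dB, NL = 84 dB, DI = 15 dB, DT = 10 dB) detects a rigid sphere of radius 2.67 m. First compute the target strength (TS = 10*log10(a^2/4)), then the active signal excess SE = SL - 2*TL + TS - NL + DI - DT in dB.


Step 1: TS = 10*log10(2.67^2/4) = 2.51 dB
Step 2: SE = SL - 2*TL + TS - NL + DI - DT = 216 - 2*67 + (2.51) - 84 + 15 - 10 = 5.51

5.51 dB


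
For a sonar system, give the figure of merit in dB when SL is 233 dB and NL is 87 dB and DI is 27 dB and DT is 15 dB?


FOM = SL - NL + DI - DT = 233 - 87 + 27 - 15 = 158

158 dB


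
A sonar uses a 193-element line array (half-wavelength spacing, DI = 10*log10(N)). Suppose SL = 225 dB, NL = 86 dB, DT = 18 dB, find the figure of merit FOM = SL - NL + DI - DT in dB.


Step 1: DI = 10*log10(193) = 22.86 dB
Step 2: FOM = SL - NL + DI - DT = 225 - 86 + 22.86 - 18 = 143.86

143.86 dB


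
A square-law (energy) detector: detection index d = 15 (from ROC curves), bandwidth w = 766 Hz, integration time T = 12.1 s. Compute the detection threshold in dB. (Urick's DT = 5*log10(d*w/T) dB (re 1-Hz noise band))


DT = 5*log10(d*w/T) = 5*log10(15 * 766 / 12.1) = 5*log10(949.59) = 14.89

14.89 dB


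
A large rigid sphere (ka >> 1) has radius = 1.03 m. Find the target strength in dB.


TS = 10*log10(1.03^2 / 4) = 10*log10(0.265225) = -5.76

-5.76 dB


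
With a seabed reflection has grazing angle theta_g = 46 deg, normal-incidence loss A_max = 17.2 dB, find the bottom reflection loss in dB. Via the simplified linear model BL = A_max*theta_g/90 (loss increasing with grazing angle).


8.79 dB


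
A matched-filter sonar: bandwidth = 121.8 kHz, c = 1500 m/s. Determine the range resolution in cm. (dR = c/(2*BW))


dR = c/(2*BW) = 1500 / (2 * 121.8e3) = 0.0062 m = 0.62 cm

0.62 cm


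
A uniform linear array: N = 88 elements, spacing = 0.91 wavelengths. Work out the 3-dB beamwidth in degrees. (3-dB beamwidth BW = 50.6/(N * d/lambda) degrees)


BW = 50.6 / (88 * 0.91) = 50.6 / 80.08 = 0.63

0.63 deg


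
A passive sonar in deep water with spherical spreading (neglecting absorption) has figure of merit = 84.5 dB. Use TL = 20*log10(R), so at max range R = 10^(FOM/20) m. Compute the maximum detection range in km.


At max range FOM = TL, so 20*log10(R) = 84.5
R = 10^(84.5/20) = 16788.04 m = 16.79 km

16.79 km


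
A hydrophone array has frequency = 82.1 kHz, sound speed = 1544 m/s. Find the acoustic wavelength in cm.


lambda = c/f = 1544 / 82100 = 0.0188 m = 1.88 cm

1.88 cm


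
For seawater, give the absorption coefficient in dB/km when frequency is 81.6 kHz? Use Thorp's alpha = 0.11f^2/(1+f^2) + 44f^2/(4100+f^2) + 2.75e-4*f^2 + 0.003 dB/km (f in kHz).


f^2 = 6658.56
alpha = 0.11*6658.56/(1+6658.56) + 44*6658.56/(4100+6658.56) + 2.75e-4*6658.56 + 0.003 = 29.176

29.176 dB/km


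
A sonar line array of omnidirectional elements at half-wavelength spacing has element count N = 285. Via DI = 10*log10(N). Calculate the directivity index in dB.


24.55 dB


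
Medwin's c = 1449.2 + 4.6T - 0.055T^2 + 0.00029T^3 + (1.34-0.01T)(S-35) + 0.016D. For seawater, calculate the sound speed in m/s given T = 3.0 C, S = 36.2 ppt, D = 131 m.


c = 1449.2 + 4.6*3.0 - 0.055*3.0^2 + 0.00029*3.0^3 + (1.34 - 0.01*3.0)*(36.2 - 35) + 0.016*131 = 1466.18

1466.18 m/s


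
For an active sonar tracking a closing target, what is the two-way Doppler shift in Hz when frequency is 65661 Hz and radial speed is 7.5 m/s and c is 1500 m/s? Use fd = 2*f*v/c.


fd = 2*f*v/c = 2 * 65661 * 7.5 / 1500 = 656.61

656.61 Hz


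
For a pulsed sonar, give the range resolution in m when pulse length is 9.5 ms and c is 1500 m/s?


dR = c*tau/2 = 1500 * 9.5e-3 / 2 = 7.125

7.125 m


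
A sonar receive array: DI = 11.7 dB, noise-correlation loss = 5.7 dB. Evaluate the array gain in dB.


AG = DI - L_corr = 11.7 - 5.7 = 6.0

6.0 dB


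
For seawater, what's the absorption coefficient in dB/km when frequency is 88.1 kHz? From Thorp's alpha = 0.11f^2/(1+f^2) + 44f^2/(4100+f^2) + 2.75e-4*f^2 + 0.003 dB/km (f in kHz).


31.039 dB/km


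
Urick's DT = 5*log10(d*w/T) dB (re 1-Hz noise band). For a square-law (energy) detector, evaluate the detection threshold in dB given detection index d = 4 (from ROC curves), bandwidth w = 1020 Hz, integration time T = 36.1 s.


10.27 dB


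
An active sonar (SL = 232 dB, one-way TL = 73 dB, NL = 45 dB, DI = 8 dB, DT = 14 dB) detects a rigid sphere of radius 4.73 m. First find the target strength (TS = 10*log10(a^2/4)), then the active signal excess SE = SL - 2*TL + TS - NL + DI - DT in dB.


Step 1: TS = 10*log10(4.73^2/4) = 7.48 dB
Step 2: SE = SL - 2*TL + TS - NL + DI - DT = 232 - 2*73 + (7.48) - 45 + 8 - 14 = 42.48

42.48 dB


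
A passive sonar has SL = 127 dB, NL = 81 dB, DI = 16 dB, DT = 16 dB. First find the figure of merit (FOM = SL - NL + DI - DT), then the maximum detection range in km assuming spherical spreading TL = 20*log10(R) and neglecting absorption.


Step 1: FOM = SL - NL + DI - DT = 127 - 81 + 16 - 16 = 46 dB
Step 2: at max range FOM = TL = 20*log10(R), so R = 10^(46/20) = 199.53 m = 0.2 km

0.2 km


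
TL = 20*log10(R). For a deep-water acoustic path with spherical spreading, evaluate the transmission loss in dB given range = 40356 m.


92.12 dB


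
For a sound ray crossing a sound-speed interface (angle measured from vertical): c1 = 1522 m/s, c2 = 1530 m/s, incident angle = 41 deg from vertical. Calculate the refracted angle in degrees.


41.26 deg


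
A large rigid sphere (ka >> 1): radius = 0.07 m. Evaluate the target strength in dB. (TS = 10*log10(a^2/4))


-29.12 dB


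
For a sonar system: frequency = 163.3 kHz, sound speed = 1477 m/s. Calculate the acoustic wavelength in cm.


lambda = c/f = 1477 / 163300 = 0.009 m = 0.9 cm

0.9 cm


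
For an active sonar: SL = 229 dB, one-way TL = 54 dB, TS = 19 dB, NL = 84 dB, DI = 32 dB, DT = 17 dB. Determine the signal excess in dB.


SE = SL - 2*TL + TS - NL + DI - DT = 229 - 2*54 + (19) - 84 + 32 - 17 = 71

71 dB


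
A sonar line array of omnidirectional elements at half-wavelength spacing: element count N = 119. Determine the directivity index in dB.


DI = 10*log10(119) = 20.76

20.76 dB


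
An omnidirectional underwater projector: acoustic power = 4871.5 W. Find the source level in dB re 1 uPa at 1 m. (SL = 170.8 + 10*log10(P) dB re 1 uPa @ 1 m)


SL = 170.8 + 10*log10(4871.5) = 170.8 + 36.88 = 207.68

207.68 dB


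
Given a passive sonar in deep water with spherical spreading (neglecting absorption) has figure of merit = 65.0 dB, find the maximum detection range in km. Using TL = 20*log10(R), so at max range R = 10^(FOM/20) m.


At max range FOM = TL, so 20*log10(R) = 65.0
R = 10^(65.0/20) = 1778.28 m = 1.78 km

1.78 km


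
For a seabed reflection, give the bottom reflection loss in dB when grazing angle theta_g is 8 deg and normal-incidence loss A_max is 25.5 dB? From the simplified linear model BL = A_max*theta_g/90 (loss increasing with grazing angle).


BL = A_max * theta_g / 90 = 25.5 * 8 / 90 = 2.27

2.27 dB


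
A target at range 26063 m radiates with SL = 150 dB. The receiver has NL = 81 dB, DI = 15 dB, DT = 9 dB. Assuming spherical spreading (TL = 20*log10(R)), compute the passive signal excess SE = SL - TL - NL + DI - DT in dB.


Step 1: TL = 20*log10(26063) = 88.32 dB
Step 2: SE = 150 - 88.32 - 81 + 15 - 9 = -13.32

-13.32 dB


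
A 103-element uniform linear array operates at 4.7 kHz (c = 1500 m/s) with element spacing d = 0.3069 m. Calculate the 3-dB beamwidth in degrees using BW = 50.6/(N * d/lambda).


Step 1: lambda = 1500/4700 = 0.31915 m
Step 2: d/lambda = 0.3069/0.31915 = 0.9616
Step 3: BW = 50.6/(N * d/lambda) = 50.6/(103 * 0.9616) = 0.51

0.51 deg


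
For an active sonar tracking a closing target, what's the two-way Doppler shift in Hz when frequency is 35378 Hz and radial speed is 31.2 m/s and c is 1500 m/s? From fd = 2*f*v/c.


1471.72 Hz


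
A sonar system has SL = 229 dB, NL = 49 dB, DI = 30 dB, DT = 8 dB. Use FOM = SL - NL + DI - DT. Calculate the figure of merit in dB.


FOM = SL - NL + DI - DT = 229 - 49 + 30 - 8 = 202

202 dB


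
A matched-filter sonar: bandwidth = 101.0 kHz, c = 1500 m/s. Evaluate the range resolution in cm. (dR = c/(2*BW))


0.74 cm


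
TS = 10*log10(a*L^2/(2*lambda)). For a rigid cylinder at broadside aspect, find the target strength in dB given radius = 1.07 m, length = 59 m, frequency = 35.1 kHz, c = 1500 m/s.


lambda = 1500/35100 = 0.04274 m
TS = 10*log10(1.07*59^2/(2*0.04274)) = 46.39

46.39 dB


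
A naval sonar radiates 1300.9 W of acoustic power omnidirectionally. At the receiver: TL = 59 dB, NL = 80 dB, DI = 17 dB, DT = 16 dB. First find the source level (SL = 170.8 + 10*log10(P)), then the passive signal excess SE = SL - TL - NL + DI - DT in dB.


Step 1: SL = 170.8 + 10*log10(1300.9) = 201.94 dB
Step 2: SE = SL - TL - NL + DI - DT = 201.94 - 59 - 80 + 17 - 16 = 63.94

63.94 dB


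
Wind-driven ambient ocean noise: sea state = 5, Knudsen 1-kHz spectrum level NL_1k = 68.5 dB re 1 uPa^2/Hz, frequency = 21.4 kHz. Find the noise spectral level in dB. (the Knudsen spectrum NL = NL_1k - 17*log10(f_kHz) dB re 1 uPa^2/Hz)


NL = NL_1k - 17*log10(f_kHz) = 68.5 - 17*log10(21.4) = 68.5 - (22.62) = 45.88

45.88 dB


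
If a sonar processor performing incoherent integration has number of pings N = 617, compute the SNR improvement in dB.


Gain = 5*log10(617) = 13.95

13.95 dB


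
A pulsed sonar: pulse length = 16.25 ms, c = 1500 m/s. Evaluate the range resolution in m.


12.1875 m


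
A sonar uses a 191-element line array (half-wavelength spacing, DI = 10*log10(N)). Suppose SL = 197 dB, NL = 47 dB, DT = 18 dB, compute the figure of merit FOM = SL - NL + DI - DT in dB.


Step 1: DI = 10*log10(191) = 22.81 dB
Step 2: FOM = SL - NL + DI - DT = 197 - 47 + 22.81 - 18 = 154.81

154.81 dB


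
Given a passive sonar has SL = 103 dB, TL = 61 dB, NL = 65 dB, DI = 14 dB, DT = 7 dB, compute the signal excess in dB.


SE = SL - TL - NL + DI - DT = 103 - 61 - 65 + 14 - 7 = -16

-16 dB


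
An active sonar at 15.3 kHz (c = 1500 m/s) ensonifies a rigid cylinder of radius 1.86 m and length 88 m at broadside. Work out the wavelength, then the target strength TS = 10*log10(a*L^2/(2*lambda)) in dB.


Step 1: lambda = c/f = 1500/15300 = 0.09804 m
Step 2: TS = 10*log10(a*L^2/(2*lambda)) = 10*log10(1.86*88^2/(2*0.09804)) = 48.66

48.66 dB


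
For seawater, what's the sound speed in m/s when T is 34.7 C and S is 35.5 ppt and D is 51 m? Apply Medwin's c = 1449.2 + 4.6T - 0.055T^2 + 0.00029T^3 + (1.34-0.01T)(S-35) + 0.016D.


c = 1449.2 + 4.6*34.7 - 0.055*34.7^2 + 0.00029*34.7^3 + (1.34 - 0.01*34.7)*(35.5 - 35) + 0.016*51 = 1556.02

1556.02 m/s


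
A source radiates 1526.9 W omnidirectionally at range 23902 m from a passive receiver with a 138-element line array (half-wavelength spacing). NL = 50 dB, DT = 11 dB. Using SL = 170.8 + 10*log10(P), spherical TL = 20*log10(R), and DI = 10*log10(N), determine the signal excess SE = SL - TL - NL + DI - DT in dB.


Step 1: SL = 170.8 + 10*log10(1526.9) = 202.64 dB
Step 2: TL = 20*log10(23902) = 87.57 dB
Step 3: DI = 10*log10(138) = 21.4 dB
Step 4: SE = SL - TL - NL + DI - DT = 202.64 - 87.57 - 50 + 21.4 - 11 = 75.47

75.47 dB


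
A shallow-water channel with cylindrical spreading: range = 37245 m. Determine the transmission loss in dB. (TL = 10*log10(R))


45.71 dB


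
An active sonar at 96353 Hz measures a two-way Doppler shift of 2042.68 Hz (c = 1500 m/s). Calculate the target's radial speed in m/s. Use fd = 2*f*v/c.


15.9 m/s


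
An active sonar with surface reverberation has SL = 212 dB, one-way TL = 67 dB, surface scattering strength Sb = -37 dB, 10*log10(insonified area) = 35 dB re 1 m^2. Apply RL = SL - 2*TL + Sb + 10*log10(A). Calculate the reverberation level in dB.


76 dB


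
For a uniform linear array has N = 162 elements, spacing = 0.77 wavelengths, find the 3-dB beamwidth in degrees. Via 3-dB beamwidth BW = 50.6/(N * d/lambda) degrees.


0.41 deg


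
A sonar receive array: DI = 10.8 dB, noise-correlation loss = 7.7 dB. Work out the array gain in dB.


AG = DI - L_corr = 10.8 - 7.7 = 3.1

3.1 dB


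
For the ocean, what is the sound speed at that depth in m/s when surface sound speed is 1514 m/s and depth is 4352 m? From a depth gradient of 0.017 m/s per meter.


c = 1514 + 0.017 * 4352 = 1587.984

1587.984 m/s


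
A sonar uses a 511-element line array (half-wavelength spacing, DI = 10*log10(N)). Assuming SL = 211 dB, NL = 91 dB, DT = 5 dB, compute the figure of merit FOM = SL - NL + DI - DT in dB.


Step 1: DI = 10*log10(511) = 27.08 dB
Step 2: FOM = SL - NL + DI - DT = 211 - 91 + 27.08 - 5 = 142.08

142.08 dB


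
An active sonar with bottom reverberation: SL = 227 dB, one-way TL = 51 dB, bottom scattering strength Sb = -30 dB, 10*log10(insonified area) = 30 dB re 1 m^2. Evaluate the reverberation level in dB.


125 dB


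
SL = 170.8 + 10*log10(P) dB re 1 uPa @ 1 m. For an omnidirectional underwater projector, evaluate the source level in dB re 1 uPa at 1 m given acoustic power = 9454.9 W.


SL = 170.8 + 10*log10(9454.9) = 170.8 + 39.76 = 210.56

210.56 dB


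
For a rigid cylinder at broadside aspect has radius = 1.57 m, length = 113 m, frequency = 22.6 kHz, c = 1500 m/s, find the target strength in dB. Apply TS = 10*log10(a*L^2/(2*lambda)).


lambda = 1500/22600 = 0.06637 m
TS = 10*log10(1.57*113^2/(2*0.06637)) = 51.79

51.79 dB


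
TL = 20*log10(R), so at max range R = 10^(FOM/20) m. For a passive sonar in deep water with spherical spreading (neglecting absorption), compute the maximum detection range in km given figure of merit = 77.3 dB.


At max range FOM = TL, so 20*log10(R) = 77.3
R = 10^(77.3/20) = 7328.25 m = 7.33 km

7.33 km


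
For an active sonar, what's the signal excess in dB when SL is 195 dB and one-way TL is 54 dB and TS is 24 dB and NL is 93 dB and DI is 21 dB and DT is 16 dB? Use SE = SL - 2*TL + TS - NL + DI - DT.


23 dB


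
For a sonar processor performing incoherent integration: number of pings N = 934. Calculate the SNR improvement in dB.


14.85 dB


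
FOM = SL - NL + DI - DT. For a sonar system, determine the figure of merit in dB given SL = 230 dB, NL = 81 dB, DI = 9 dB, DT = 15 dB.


143 dB


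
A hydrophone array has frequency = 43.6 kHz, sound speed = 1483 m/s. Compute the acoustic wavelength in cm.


3.4 cm


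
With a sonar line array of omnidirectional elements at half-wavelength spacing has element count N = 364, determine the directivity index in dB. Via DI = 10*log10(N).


25.61 dB


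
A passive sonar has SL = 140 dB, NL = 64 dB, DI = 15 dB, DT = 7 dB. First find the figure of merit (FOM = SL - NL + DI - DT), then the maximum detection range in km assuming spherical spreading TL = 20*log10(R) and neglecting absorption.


Step 1: FOM = SL - NL + DI - DT = 140 - 64 + 15 - 7 = 84 dB
Step 2: at max range FOM = TL = 20*log10(R), so R = 10^(84/20) = 15848.93 m = 15.85 km

15.85 km


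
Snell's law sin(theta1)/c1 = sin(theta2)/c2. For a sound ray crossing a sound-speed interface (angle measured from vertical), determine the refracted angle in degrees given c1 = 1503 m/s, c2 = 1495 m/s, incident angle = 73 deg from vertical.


sin(theta2) = (c2/c1)*sin(theta1) = (1495/1503)*sin(73 deg) = 0.95121
theta2 = arcsin(0.95121) = 72.03

72.03 deg


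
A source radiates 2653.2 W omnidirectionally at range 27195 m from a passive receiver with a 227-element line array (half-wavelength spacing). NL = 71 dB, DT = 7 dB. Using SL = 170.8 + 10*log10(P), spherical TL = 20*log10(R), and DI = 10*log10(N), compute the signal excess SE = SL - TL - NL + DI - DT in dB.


61.91 dB


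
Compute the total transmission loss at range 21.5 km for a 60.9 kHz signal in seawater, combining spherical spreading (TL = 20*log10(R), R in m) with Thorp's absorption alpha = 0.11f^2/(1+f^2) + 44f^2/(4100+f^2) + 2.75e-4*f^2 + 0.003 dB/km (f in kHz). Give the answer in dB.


560.31 dB


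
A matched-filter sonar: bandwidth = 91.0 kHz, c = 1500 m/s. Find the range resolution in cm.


0.82 cm


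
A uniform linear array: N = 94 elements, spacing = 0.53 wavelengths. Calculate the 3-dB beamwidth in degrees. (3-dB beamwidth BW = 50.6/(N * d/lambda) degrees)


BW = 50.6 / (94 * 0.53) = 50.6 / 49.82 = 1.02

1.02 deg


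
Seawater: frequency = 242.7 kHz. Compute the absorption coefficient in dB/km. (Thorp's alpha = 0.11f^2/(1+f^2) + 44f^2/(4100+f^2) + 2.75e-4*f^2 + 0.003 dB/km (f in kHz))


f^2 = 58903.29
alpha = 0.11*58903.29/(1+58903.29) + 44*58903.29/(4100+58903.29) + 2.75e-4*58903.29 + 0.003 = 57.448

57.448 dB/km


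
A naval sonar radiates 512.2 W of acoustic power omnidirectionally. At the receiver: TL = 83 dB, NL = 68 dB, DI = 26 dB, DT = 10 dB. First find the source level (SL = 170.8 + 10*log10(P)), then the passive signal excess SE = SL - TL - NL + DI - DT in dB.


Step 1: SL = 170.8 + 10*log10(512.2) = 197.89 dB
Step 2: SE = SL - TL - NL + DI - DT = 197.89 - 83 - 68 + 26 - 10 = 62.89

62.89 dB


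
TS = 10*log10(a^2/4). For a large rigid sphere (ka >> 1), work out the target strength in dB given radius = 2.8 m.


TS = 10*log10(2.8^2 / 4) = 10*log10(1.96) = 2.92

2.92 dB


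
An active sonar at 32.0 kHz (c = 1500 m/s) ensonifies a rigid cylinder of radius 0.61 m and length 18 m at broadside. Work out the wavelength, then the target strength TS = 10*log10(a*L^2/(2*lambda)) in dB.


Step 1: lambda = c/f = 1500/32000 = 0.04688 m
Step 2: TS = 10*log10(a*L^2/(2*lambda)) = 10*log10(0.61*18^2/(2*0.04688)) = 33.24

33.24 dB


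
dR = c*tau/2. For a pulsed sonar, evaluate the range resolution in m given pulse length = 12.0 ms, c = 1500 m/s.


dR = c*tau/2 = 1500 * 12.0e-3 / 2 = 9.0

9.0 m


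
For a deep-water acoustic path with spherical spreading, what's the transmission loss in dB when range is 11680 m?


81.35 dB
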